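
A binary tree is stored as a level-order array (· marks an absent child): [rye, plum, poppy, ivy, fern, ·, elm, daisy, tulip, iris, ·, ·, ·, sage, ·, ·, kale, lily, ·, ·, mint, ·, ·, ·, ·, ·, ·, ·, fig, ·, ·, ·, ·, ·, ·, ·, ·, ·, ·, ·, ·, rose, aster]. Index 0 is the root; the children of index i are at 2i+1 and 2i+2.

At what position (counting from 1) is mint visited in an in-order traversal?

In-order visits the left subtree, then the node, then the right subtree.
At rye: go left to plum.
  At plum: go left to ivy.
    At ivy: go left to daisy.
      At daisy: no left child.
      Visit daisy.
      At daisy: go right to kale.
        kale is a leaf — visit kale.
    Visit ivy.
    At ivy: go right to tulip.
      At tulip: go left to lily.
        lily is a leaf — visit lily.
      Visit tulip.
      At tulip: no right child.
  Visit plum.
  At plum: go right to fern.
    At fern: go left to iris.
      At iris: no left child.
      Visit iris.
      At iris: go right to mint.
        At mint: go left to rose.
          rose is a leaf — visit rose.
        Visit mint.
        At mint: go right to aster.
          aster is a leaf — visit aster.
    Visit fern.
    At fern: no right child.
Visit rye.
At rye: go right to poppy.
  At poppy: no left child.
  Visit poppy.
  At poppy: go right to elm.
    At elm: go left to sage.
      At sage: no left child.
      Visit sage.
      At sage: go right to fig.
        fig is a leaf — visit fig.
    Visit elm.
    At elm: no right child.
Full in-order sequence: daisy, kale, ivy, lily, tulip, plum, iris, rose, mint, aster, fern, rye, poppy, sage, fig, elm.

9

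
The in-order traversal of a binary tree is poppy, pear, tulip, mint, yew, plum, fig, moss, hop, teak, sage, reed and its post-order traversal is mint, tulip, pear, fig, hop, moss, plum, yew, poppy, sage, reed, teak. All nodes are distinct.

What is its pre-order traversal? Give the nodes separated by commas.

teak, poppy, yew, pear, tulip, mint, plum, moss, fig, hop, reed, sage

The last element of post-order is the root; it splits in-order into left and right subtrees.
Root teak: left subtree has 9 nodes {poppy, pear, tulip, mint, yew, plum, fig, moss, hop}, right has 2 {sage, reed}.
  Root poppy: left subtree has 0 nodes { }, right has 8 {pear, tulip, mint, yew, plum, fig, moss, hop}.
    Root yew: left subtree has 3 nodes {pear, tulip, mint}, right has 4 {plum, fig, moss, hop}.
      Root pear: left subtree has 0 nodes { }, right has 2 {tulip, mint}.
        Root tulip: left subtree has 0 nodes { }, right has 1 {mint}.
      Root plum: left subtree has 0 nodes { }, right has 3 {fig, moss, hop}.
        Root moss: left subtree has 1 node {fig}, right has 1 {hop}.
  Root reed: left subtree has 1 node {sage}, right has 0 { }.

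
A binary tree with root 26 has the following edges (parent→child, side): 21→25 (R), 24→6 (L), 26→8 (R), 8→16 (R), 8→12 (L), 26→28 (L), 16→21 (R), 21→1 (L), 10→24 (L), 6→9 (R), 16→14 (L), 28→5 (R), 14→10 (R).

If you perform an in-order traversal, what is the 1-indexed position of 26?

In-order visits the left subtree, then the node, then the right subtree.
At 26: go left to 28.
  At 28: no left child.
  Visit 28.
  At 28: go right to 5.
    5 is a leaf — visit 5.
Visit 26.
At 26: go right to 8.
  At 8: go left to 12.
    12 is a leaf — visit 12.
  Visit 8.
  At 8: go right to 16.
    At 16: go left to 14.
      At 14: no left child.
      Visit 14.
      At 14: go right to 10.
        At 10: go left to 24.
          At 24: go left to 6.
            At 6: no left child.
            Visit 6.
            At 6: go right to 9.
              9 is a leaf — visit 9.
          Visit 24.
          At 24: no right child.
        Visit 10.
        At 10: no right child.
    Visit 16.
    At 16: go right to 21.
      At 21: go left to 1.
        1 is a leaf — visit 1.
      Visit 21.
      At 21: go right to 25.
        25 is a leaf — visit 25.
Full in-order sequence: 28, 5, 26, 12, 8, 14, 6, 9, 24, 10, 16, 1, 21, 25.

3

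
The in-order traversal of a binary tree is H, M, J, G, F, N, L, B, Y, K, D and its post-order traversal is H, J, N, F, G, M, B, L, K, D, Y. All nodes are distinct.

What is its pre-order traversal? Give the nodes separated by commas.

The last element of post-order is the root; it splits in-order into left and right subtrees.
Root Y: left subtree has 8 nodes {H, M, J, G, F, N, L, B}, right has 2 {K, D}.
  Root L: left subtree has 6 nodes {H, M, J, G, F, N}, right has 1 {B}.
    Root M: left subtree has 1 node {H}, right has 4 {J, G, F, N}.
      Root G: left subtree has 1 node {J}, right has 2 {F, N}.
        Root F: left subtree has 0 nodes { }, right has 1 {N}.
  Root D: left subtree has 1 node {K}, right has 0 { }.

Y, L, M, H, G, J, F, N, B, D, K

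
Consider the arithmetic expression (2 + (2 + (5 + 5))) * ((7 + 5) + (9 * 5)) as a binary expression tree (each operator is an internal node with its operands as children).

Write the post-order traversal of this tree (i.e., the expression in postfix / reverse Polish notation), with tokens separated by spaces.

Post-order on an expression tree gives postfix notation: for each operator, emit left operand, right operand, then the operator.

2 2 5 5 + + + 7 5 + 9 5 * + *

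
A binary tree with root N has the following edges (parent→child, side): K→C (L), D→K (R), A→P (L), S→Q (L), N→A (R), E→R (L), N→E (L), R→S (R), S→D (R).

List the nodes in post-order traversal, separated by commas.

Q, C, K, D, S, R, E, P, A, N

Post-order visits the left subtree, then the right subtree, then the node.
At N: go left to E.
  At E: go left to R.
    At R: no left child.
    At R: go right to S.
      At S: go left to Q.
        Q is a leaf — visit Q.
      At S: go right to D.
        At D: no left child.
        At D: go right to K.
          At K: go left to C.
            C is a leaf — visit C.
          At K: no right child.
          Visit K.
        Visit D.
      Visit S.
    Visit R.
  At E: no right child.
  Visit E.
At N: go right to A.
  At A: go left to P.
    P is a leaf — visit P.
  At A: no right child.
  Visit A.
Visit N.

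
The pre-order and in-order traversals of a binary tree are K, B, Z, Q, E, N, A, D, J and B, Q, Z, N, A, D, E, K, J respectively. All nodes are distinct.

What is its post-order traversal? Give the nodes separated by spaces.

Q D A N E Z B J K

The first element of pre-order is the root; it splits in-order into left and right subtrees.
Root K: left subtree has 7 nodes {B, Q, Z, N, A, D, E}, right has 1 {J}.
  Root B: left subtree has 0 nodes { }, right has 6 {Q, Z, N, A, D, E}.
    Root Z: left subtree has 1 node {Q}, right has 4 {N, A, D, E}.
      Root E: left subtree has 3 nodes {N, A, D}, right has 0 { }.
        Root N: left subtree has 0 nodes { }, right has 2 {A, D}.
          Root A: left subtree has 0 nodes { }, right has 1 {D}.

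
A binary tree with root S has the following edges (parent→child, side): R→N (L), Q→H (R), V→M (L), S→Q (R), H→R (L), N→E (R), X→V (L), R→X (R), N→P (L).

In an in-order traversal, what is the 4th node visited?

N

In-order visits the left subtree, then the node, then the right subtree.
At S: no left child.
Visit S.
At S: go right to Q.
  At Q: no left child.
  Visit Q.
  At Q: go right to H.
    At H: go left to R.
      At R: go left to N.
        At N: go left to P.
          P is a leaf — visit P.
        Visit N.
        At N: go right to E.
          E is a leaf — visit E.
      Visit R.
      At R: go right to X.
        At X: go left to V.
          At V: go left to M.
            M is a leaf — visit M.
          Visit V.
          At V: no right child.
        Visit X.
        At X: no right child.
    Visit H.
    At H: no right child.
Full in-order sequence: S, Q, P, N, E, R, M, V, X, H.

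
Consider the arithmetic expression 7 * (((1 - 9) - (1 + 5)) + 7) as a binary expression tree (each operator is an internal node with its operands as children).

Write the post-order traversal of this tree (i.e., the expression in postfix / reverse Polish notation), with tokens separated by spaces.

7 1 9 - 1 5 + - 7 + *

Post-order on an expression tree gives postfix notation: for each operator, emit left operand, right operand, then the operator.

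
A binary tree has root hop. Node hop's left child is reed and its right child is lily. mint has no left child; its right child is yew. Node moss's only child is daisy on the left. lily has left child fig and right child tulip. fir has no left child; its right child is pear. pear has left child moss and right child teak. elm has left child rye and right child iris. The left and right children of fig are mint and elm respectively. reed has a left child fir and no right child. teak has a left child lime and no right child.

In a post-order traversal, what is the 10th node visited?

Post-order visits the left subtree, then the right subtree, then the node.
At hop: go left to reed.
  At reed: go left to fir.
    At fir: no left child.
    At fir: go right to pear.
      At pear: go left to moss.
        At moss: go left to daisy.
          daisy is a leaf — visit daisy.
        At moss: no right child.
        Visit moss.
      At pear: go right to teak.
        At teak: go left to lime.
          lime is a leaf — visit lime.
        At teak: no right child.
        Visit teak.
      Visit pear.
    Visit fir.
  At reed: no right child.
  Visit reed.
At hop: go right to lily.
  At lily: go left to fig.
    At fig: go left to mint.
      At mint: no left child.
      At mint: go right to yew.
        yew is a leaf — visit yew.
      Visit mint.
    At fig: go right to elm.
      At elm: go left to rye.
        rye is a leaf — visit rye.
      At elm: go right to iris.
        iris is a leaf — visit iris.
      Visit elm.
    Visit fig.
  At lily: go right to tulip.
    tulip is a leaf — visit tulip.
  Visit lily.
Visit hop.
Full post-order sequence: daisy, moss, lime, teak, pear, fir, reed, yew, mint, rye, iris, elm, fig, tulip, lily, hop.

rye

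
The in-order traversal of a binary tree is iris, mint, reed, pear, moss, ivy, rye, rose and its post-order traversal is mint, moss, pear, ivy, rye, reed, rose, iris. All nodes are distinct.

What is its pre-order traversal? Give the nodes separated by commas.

iris, rose, reed, mint, rye, ivy, pear, moss

The last element of post-order is the root; it splits in-order into left and right subtrees.
Root iris: left subtree has 0 nodes { }, right has 7 {mint, reed, pear, moss, ivy, rye, rose}.
  Root rose: left subtree has 6 nodes {mint, reed, pear, moss, ivy, rye}, right has 0 { }.
    Root reed: left subtree has 1 node {mint}, right has 4 {pear, moss, ivy, rye}.
      Root rye: left subtree has 3 nodes {pear, moss, ivy}, right has 0 { }.
        Root ivy: left subtree has 2 nodes {pear, moss}, right has 0 { }.
          Root pear: left subtree has 0 nodes { }, right has 1 {moss}.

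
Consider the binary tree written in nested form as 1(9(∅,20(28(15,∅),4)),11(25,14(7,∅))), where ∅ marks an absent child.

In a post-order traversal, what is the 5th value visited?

Post-order visits the left subtree, then the right subtree, then the node.
At 1: go left to 9.
  At 9: no left child.
  At 9: go right to 20.
    At 20: go left to 28.
      At 28: go left to 15.
        15 is a leaf — visit 15.
      At 28: no right child.
      Visit 28.
    At 20: go right to 4.
      4 is a leaf — visit 4.
    Visit 20.
  Visit 9.
At 1: go right to 11.
  At 11: go left to 25.
    25 is a leaf — visit 25.
  At 11: go right to 14.
    At 14: go left to 7.
      7 is a leaf — visit 7.
    At 14: no right child.
    Visit 14.
  Visit 11.
Visit 1.
Full post-order sequence: 15, 28, 4, 20, 9, 25, 7, 14, 11, 1.

9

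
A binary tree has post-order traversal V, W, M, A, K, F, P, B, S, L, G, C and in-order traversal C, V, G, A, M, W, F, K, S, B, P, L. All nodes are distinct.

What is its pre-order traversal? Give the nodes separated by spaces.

C G V L S F A M W K B P

The last element of post-order is the root; it splits in-order into left and right subtrees.
Root C: left subtree has 0 nodes { }, right has 11 {V, G, A, M, W, F, K, S, B, P, L}.
  Root G: left subtree has 1 node {V}, right has 9 {A, M, W, F, K, S, B, P, L}.
    Root L: left subtree has 8 nodes {A, M, W, F, K, S, B, P}, right has 0 { }.
      Root S: left subtree has 5 nodes {A, M, W, F, K}, right has 2 {B, P}.
        Root F: left subtree has 3 nodes {A, M, W}, right has 1 {K}.
          Root A: left subtree has 0 nodes { }, right has 2 {M, W}.
            Root M: left subtree has 0 nodes { }, right has 1 {W}.
        Root B: left subtree has 0 nodes { }, right has 1 {P}.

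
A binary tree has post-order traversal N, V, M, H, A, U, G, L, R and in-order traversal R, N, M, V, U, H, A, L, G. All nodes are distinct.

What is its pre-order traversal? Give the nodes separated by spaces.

The last element of post-order is the root; it splits in-order into left and right subtrees.
Root R: left subtree has 0 nodes { }, right has 8 {N, M, V, U, H, A, L, G}.
  Root L: left subtree has 6 nodes {N, M, V, U, H, A}, right has 1 {G}.
    Root U: left subtree has 3 nodes {N, M, V}, right has 2 {H, A}.
      Root M: left subtree has 1 node {N}, right has 1 {V}.
      Root A: left subtree has 1 node {H}, right has 0 { }.

R L U M N V A H G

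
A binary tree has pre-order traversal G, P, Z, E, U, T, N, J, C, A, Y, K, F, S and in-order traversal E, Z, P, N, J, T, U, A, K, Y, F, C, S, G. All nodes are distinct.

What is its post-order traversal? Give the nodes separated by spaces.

E Z J N T K F Y A S C U P G

The first element of pre-order is the root; it splits in-order into left and right subtrees.
Root G: left subtree has 13 nodes {E, Z, P, N, J, T, U, A, K, Y, F, C, S}, right has 0 { }.
  Root P: left subtree has 2 nodes {E, Z}, right has 10 {N, J, T, U, A, K, Y, F, C, S}.
    Root Z: left subtree has 1 node {E}, right has 0 { }.
    Root U: left subtree has 3 nodes {N, J, T}, right has 6 {A, K, Y, F, C, S}.
      Root T: left subtree has 2 nodes {N, J}, right has 0 { }.
        Root N: left subtree has 0 nodes { }, right has 1 {J}.
      Root C: left subtree has 4 nodes {A, K, Y, F}, right has 1 {S}.
        Root A: left subtree has 0 nodes { }, right has 3 {K, Y, F}.
          Root Y: left subtree has 1 node {K}, right has 1 {F}.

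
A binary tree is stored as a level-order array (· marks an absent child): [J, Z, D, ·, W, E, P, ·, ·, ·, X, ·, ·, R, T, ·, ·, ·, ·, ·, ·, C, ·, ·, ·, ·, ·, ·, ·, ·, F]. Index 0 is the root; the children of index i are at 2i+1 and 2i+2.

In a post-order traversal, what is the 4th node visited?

Post-order visits the left subtree, then the right subtree, then the node.
At J: go left to Z.
  At Z: no left child.
  At Z: go right to W.
    At W: no left child.
    At W: go right to X.
      At X: go left to C.
        C is a leaf — visit C.
      At X: no right child.
      Visit X.
    Visit W.
  Visit Z.
At J: go right to D.
  At D: go left to E.
    E is a leaf — visit E.
  At D: go right to P.
    At P: go left to R.
      R is a leaf — visit R.
    At P: go right to T.
      At T: no left child.
      At T: go right to F.
        F is a leaf — visit F.
      Visit T.
    Visit P.
  Visit D.
Visit J.
Full post-order sequence: C, X, W, Z, E, R, F, T, P, D, J.

Z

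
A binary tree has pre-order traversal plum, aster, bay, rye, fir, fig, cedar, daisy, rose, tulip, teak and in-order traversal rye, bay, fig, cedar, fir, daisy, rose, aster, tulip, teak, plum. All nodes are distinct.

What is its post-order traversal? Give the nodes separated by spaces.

The first element of pre-order is the root; it splits in-order into left and right subtrees.
Root plum: left subtree has 10 nodes {rye, bay, fig, cedar, fir, daisy, rose, aster, tulip, teak}, right has 0 { }.
  Root aster: left subtree has 7 nodes {rye, bay, fig, cedar, fir, daisy, rose}, right has 2 {tulip, teak}.
    Root bay: left subtree has 1 node {rye}, right has 5 {fig, cedar, fir, daisy, rose}.
      Root fir: left subtree has 2 nodes {fig, cedar}, right has 2 {daisy, rose}.
        Root fig: left subtree has 0 nodes { }, right has 1 {cedar}.
        Root daisy: left subtree has 0 nodes { }, right has 1 {rose}.
    Root tulip: left subtree has 0 nodes { }, right has 1 {teak}.

rye cedar fig rose daisy fir bay teak tulip aster plum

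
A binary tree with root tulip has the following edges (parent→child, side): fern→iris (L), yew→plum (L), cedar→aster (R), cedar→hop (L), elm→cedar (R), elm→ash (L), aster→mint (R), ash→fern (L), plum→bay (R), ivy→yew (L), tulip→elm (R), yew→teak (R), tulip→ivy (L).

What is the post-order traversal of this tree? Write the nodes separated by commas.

Post-order visits the left subtree, then the right subtree, then the node.
At tulip: go left to ivy.
  At ivy: go left to yew.
    At yew: go left to plum.
      At plum: no left child.
      At plum: go right to bay.
        bay is a leaf — visit bay.
      Visit plum.
    At yew: go right to teak.
      teak is a leaf — visit teak.
    Visit yew.
  At ivy: no right child.
  Visit ivy.
At tulip: go right to elm.
  At elm: go left to ash.
    At ash: go left to fern.
      At fern: go left to iris.
        iris is a leaf — visit iris.
      At fern: no right child.
      Visit fern.
    At ash: no right child.
    Visit ash.
  At elm: go right to cedar.
    At cedar: go left to hop.
      hop is a leaf — visit hop.
    At cedar: go right to aster.
      At aster: no left child.
      At aster: go right to mint.
        mint is a leaf — visit mint.
      Visit aster.
    Visit cedar.
  Visit elm.
Visit tulip.

bay, plum, teak, yew, ivy, iris, fern, ash, hop, mint, aster, cedar, elm, tulip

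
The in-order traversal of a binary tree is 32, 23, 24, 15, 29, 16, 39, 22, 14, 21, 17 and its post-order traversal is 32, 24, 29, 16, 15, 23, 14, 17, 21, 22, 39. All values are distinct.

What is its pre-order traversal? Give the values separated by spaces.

The last element of post-order is the root; it splits in-order into left and right subtrees.
Root 39: left subtree has 6 nodes {32, 23, 24, 15, 29, 16}, right has 4 {22, 14, 21, 17}.
  Root 23: left subtree has 1 node {32}, right has 4 {24, 15, 29, 16}.
    Root 15: left subtree has 1 node {24}, right has 2 {29, 16}.
      Root 16: left subtree has 1 node {29}, right has 0 { }.
  Root 22: left subtree has 0 nodes { }, right has 3 {14, 21, 17}.
    Root 21: left subtree has 1 node {14}, right has 1 {17}.

39 23 32 15 24 16 29 22 21 14 17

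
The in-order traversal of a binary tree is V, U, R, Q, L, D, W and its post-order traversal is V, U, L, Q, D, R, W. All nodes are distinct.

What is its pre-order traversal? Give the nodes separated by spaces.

The last element of post-order is the root; it splits in-order into left and right subtrees.
Root W: left subtree has 6 nodes {V, U, R, Q, L, D}, right has 0 { }.
  Root R: left subtree has 2 nodes {V, U}, right has 3 {Q, L, D}.
    Root U: left subtree has 1 node {V}, right has 0 { }.
    Root D: left subtree has 2 nodes {Q, L}, right has 0 { }.
      Root Q: left subtree has 0 nodes { }, right has 1 {L}.

W R U V D Q L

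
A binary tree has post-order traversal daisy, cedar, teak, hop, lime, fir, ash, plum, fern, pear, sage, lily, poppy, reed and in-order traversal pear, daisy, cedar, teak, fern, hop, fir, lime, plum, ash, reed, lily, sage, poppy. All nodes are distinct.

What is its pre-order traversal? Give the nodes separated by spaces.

The last element of post-order is the root; it splits in-order into left and right subtrees.
Root reed: left subtree has 10 nodes {pear, daisy, cedar, teak, fern, hop, fir, lime, plum, ash}, right has 3 {lily, sage, poppy}.
  Root pear: left subtree has 0 nodes { }, right has 9 {daisy, cedar, teak, fern, hop, fir, lime, plum, ash}.
    Root fern: left subtree has 3 nodes {daisy, cedar, teak}, right has 5 {hop, fir, lime, plum, ash}.
      Root teak: left subtree has 2 nodes {daisy, cedar}, right has 0 { }.
        Root cedar: left subtree has 1 node {daisy}, right has 0 { }.
      Root plum: left subtree has 3 nodes {hop, fir, lime}, right has 1 {ash}.
        Root fir: left subtree has 1 node {hop}, right has 1 {lime}.
  Root poppy: left subtree has 2 nodes {lily, sage}, right has 0 { }.
    Root lily: left subtree has 0 nodes { }, right has 1 {sage}.

reed pear fern teak cedar daisy plum fir hop lime ash poppy lily sage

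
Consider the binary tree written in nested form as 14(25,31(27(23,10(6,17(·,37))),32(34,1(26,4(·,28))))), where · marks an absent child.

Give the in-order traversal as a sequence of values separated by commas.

In-order visits the left subtree, then the node, then the right subtree.
At 14: go left to 25.
  25 is a leaf — visit 25.
Visit 14.
At 14: go right to 31.
  At 31: go left to 27.
    At 27: go left to 23.
      23 is a leaf — visit 23.
    Visit 27.
    At 27: go right to 10.
      At 10: go left to 6.
        6 is a leaf — visit 6.
      Visit 10.
      At 10: go right to 17.
        At 17: no left child.
        Visit 17.
        At 17: go right to 37.
          37 is a leaf — visit 37.
  Visit 31.
  At 31: go right to 32.
    At 32: go left to 34.
      34 is a leaf — visit 34.
    Visit 32.
    At 32: go right to 1.
      At 1: go left to 26.
        26 is a leaf — visit 26.
      Visit 1.
      At 1: go right to 4.
        At 4: no left child.
        Visit 4.
        At 4: go right to 28.
          28 is a leaf — visit 28.

25, 14, 23, 27, 6, 10, 17, 37, 31, 34, 32, 26, 1, 4, 28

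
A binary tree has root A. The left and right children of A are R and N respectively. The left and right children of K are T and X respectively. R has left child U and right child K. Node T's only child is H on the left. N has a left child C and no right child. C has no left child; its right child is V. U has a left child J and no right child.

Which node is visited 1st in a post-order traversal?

J

Post-order visits the left subtree, then the right subtree, then the node.
At A: go left to R.
  At R: go left to U.
    At U: go left to J.
      J is a leaf — visit J.
    At U: no right child.
    Visit U.
  At R: go right to K.
    At K: go left to T.
      At T: go left to H.
        H is a leaf — visit H.
      At T: no right child.
      Visit T.
    At K: go right to X.
      X is a leaf — visit X.
    Visit K.
  Visit R.
At A: go right to N.
  At N: go left to C.
    At C: no left child.
    At C: go right to V.
      V is a leaf — visit V.
    Visit C.
  At N: no right child.
  Visit N.
Visit A.
Full post-order sequence: J, U, H, T, X, K, R, V, C, N, A.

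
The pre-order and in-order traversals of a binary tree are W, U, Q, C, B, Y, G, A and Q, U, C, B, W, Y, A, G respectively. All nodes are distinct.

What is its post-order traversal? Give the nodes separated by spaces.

The first element of pre-order is the root; it splits in-order into left and right subtrees.
Root W: left subtree has 4 nodes {Q, U, C, B}, right has 3 {Y, A, G}.
  Root U: left subtree has 1 node {Q}, right has 2 {C, B}.
    Root C: left subtree has 0 nodes { }, right has 1 {B}.
  Root Y: left subtree has 0 nodes { }, right has 2 {A, G}.
    Root G: left subtree has 1 node {A}, right has 0 { }.

Q B C U A G Y W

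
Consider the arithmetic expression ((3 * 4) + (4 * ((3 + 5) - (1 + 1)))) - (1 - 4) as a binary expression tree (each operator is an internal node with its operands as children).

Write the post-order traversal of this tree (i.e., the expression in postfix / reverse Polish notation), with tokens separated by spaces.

3 4 * 4 3 5 + 1 1 + - * + 1 4 - -

Post-order on an expression tree gives postfix notation: for each operator, emit left operand, right operand, then the operator.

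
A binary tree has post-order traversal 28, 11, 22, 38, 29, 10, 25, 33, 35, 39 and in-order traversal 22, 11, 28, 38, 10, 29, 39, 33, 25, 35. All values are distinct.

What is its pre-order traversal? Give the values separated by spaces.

The last element of post-order is the root; it splits in-order into left and right subtrees.
Root 39: left subtree has 6 nodes {22, 11, 28, 38, 10, 29}, right has 3 {33, 25, 35}.
  Root 10: left subtree has 4 nodes {22, 11, 28, 38}, right has 1 {29}.
    Root 38: left subtree has 3 nodes {22, 11, 28}, right has 0 { }.
      Root 22: left subtree has 0 nodes { }, right has 2 {11, 28}.
        Root 11: left subtree has 0 nodes { }, right has 1 {28}.
  Root 35: left subtree has 2 nodes {33, 25}, right has 0 { }.
    Root 33: left subtree has 0 nodes { }, right has 1 {25}.

39 10 38 22 11 28 29 35 33 25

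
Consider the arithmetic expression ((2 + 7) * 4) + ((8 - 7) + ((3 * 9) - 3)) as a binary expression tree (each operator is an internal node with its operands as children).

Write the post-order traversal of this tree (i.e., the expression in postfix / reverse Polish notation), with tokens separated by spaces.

2 7 + 4 * 8 7 - 3 9 * 3 - + +

Post-order on an expression tree gives postfix notation: for each operator, emit left operand, right operand, then the operator.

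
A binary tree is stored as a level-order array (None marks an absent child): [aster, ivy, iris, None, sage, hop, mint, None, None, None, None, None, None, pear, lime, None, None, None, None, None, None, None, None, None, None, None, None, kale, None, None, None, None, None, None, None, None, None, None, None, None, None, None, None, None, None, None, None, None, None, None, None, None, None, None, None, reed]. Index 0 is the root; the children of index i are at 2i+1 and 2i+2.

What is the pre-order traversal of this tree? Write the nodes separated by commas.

aster, ivy, sage, iris, hop, mint, pear, kale, reed, lime

Pre-order visits the node, then its left subtree, then its right subtree.
Visit aster.
At aster: go left to ivy.
  Visit ivy.
  At ivy: no left child.
  At ivy: go right to sage.
    sage is a leaf — visit sage.
At aster: go right to iris.
  Visit iris.
  At iris: go left to hop.
    hop is a leaf — visit hop.
  At iris: go right to mint.
    Visit mint.
    At mint: go left to pear.
      Visit pear.
      At pear: go left to kale.
        Visit kale.
        At kale: go left to reed.
          reed is a leaf — visit reed.
        At kale: no right child.
      At pear: no right child.
    At mint: go right to lime.
      lime is a leaf — visit lime.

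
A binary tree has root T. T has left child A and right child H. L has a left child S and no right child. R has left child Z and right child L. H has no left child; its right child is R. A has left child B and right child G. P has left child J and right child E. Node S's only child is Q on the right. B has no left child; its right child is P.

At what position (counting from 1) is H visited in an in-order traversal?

In-order visits the left subtree, then the node, then the right subtree.
At T: go left to A.
  At A: go left to B.
    At B: no left child.
    Visit B.
    At B: go right to P.
      At P: go left to J.
        J is a leaf — visit J.
      Visit P.
      At P: go right to E.
        E is a leaf — visit E.
  Visit A.
  At A: go right to G.
    G is a leaf — visit G.
Visit T.
At T: go right to H.
  At H: no left child.
  Visit H.
  At H: go right to R.
    At R: go left to Z.
      Z is a leaf — visit Z.
    Visit R.
    At R: go right to L.
      At L: go left to S.
        At S: no left child.
        Visit S.
        At S: go right to Q.
          Q is a leaf — visit Q.
      Visit L.
      At L: no right child.
Full in-order sequence: B, J, P, E, A, G, T, H, Z, R, S, Q, L.

8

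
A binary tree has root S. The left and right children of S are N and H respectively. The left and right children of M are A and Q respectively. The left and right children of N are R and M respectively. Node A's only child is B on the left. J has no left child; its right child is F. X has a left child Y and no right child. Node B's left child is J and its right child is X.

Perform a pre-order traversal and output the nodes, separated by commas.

Pre-order visits the node, then its left subtree, then its right subtree.
Visit S.
At S: go left to N.
  Visit N.
  At N: go left to R.
    R is a leaf — visit R.
  At N: go right to M.
    Visit M.
    At M: go left to A.
      Visit A.
      At A: go left to B.
        Visit B.
        At B: go left to J.
          Visit J.
          At J: no left child.
          At J: go right to F.
            F is a leaf — visit F.
        At B: go right to X.
          Visit X.
          At X: go left to Y.
            Y is a leaf — visit Y.
          At X: no right child.
      At A: no right child.
    At M: go right to Q.
      Q is a leaf — visit Q.
At S: go right to H.
  H is a leaf — visit H.

S, N, R, M, A, B, J, F, X, Y, Q, H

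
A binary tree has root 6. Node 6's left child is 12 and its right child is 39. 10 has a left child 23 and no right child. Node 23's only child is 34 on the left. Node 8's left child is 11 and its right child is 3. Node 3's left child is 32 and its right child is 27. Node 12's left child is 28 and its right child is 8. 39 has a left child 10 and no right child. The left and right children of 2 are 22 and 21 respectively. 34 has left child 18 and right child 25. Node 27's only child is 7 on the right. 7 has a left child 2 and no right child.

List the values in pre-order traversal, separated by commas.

6, 12, 28, 8, 11, 3, 32, 27, 7, 2, 22, 21, 39, 10, 23, 34, 18, 25

Pre-order visits the node, then its left subtree, then its right subtree.
Visit 6.
At 6: go left to 12.
  Visit 12.
  At 12: go left to 28.
    28 is a leaf — visit 28.
  At 12: go right to 8.
    Visit 8.
    At 8: go left to 11.
      11 is a leaf — visit 11.
    At 8: go right to 3.
      Visit 3.
      At 3: go left to 32.
        32 is a leaf — visit 32.
      At 3: go right to 27.
        Visit 27.
        At 27: no left child.
        At 27: go right to 7.
          Visit 7.
          At 7: go left to 2.
            Visit 2.
            At 2: go left to 22.
              22 is a leaf — visit 22.
            At 2: go right to 21.
              21 is a leaf — visit 21.
          At 7: no right child.
At 6: go right to 39.
  Visit 39.
  At 39: go left to 10.
    Visit 10.
    At 10: go left to 23.
      Visit 23.
      At 23: go left to 34.
        Visit 34.
        At 34: go left to 18.
          18 is a leaf — visit 18.
        At 34: go right to 25.
          25 is a leaf — visit 25.
      At 23: no right child.
    At 10: no right child.
  At 39: no right child.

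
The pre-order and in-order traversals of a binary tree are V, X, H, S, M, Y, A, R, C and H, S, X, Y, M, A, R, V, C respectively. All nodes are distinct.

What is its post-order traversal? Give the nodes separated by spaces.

S H Y R A M X C V

The first element of pre-order is the root; it splits in-order into left and right subtrees.
Root V: left subtree has 7 nodes {H, S, X, Y, M, A, R}, right has 1 {C}.
  Root X: left subtree has 2 nodes {H, S}, right has 4 {Y, M, A, R}.
    Root H: left subtree has 0 nodes { }, right has 1 {S}.
    Root M: left subtree has 1 node {Y}, right has 2 {A, R}.
      Root A: left subtree has 0 nodes { }, right has 1 {R}.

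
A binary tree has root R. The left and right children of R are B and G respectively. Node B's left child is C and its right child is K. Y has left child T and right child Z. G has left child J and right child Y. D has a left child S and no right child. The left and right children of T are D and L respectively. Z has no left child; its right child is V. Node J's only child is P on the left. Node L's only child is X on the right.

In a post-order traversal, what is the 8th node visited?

X

Post-order visits the left subtree, then the right subtree, then the node.
At R: go left to B.
  At B: go left to C.
    C is a leaf — visit C.
  At B: go right to K.
    K is a leaf — visit K.
  Visit B.
At R: go right to G.
  At G: go left to J.
    At J: go left to P.
      P is a leaf — visit P.
    At J: no right child.
    Visit J.
  At G: go right to Y.
    At Y: go left to T.
      At T: go left to D.
        At D: go left to S.
          S is a leaf — visit S.
        At D: no right child.
        Visit D.
      At T: go right to L.
        At L: no left child.
        At L: go right to X.
          X is a leaf — visit X.
        Visit L.
      Visit T.
    At Y: go right to Z.
      At Z: no left child.
      At Z: go right to V.
        V is a leaf — visit V.
      Visit Z.
    Visit Y.
  Visit G.
Visit R.
Full post-order sequence: C, K, B, P, J, S, D, X, L, T, V, Z, Y, G, R.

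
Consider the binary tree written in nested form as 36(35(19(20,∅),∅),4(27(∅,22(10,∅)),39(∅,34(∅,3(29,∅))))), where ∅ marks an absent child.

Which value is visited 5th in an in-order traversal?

27

In-order visits the left subtree, then the node, then the right subtree.
At 36: go left to 35.
  At 35: go left to 19.
    At 19: go left to 20.
      20 is a leaf — visit 20.
    Visit 19.
    At 19: no right child.
  Visit 35.
  At 35: no right child.
Visit 36.
At 36: go right to 4.
  At 4: go left to 27.
    At 27: no left child.
    Visit 27.
    At 27: go right to 22.
      At 22: go left to 10.
        10 is a leaf — visit 10.
      Visit 22.
      At 22: no right child.
  Visit 4.
  At 4: go right to 39.
    At 39: no left child.
    Visit 39.
    At 39: go right to 34.
      At 34: no left child.
      Visit 34.
      At 34: go right to 3.
        At 3: go left to 29.
          29 is a leaf — visit 29.
        Visit 3.
        At 3: no right child.
Full in-order sequence: 20, 19, 35, 36, 27, 10, 22, 4, 39, 34, 29, 3.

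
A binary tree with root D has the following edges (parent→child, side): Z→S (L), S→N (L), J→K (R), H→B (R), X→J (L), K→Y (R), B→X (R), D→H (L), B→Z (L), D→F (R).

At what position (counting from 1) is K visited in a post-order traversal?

Post-order visits the left subtree, then the right subtree, then the node.
At D: go left to H.
  At H: no left child.
  At H: go right to B.
    At B: go left to Z.
      At Z: go left to S.
        At S: go left to N.
          N is a leaf — visit N.
        At S: no right child.
        Visit S.
      At Z: no right child.
      Visit Z.
    At B: go right to X.
      At X: go left to J.
        At J: no left child.
        At J: go right to K.
          At K: no left child.
          At K: go right to Y.
            Y is a leaf — visit Y.
          Visit K.
        Visit J.
      At X: no right child.
      Visit X.
    Visit B.
  Visit H.
At D: go right to F.
  F is a leaf — visit F.
Visit D.
Full post-order sequence: N, S, Z, Y, K, J, X, B, H, F, D.

5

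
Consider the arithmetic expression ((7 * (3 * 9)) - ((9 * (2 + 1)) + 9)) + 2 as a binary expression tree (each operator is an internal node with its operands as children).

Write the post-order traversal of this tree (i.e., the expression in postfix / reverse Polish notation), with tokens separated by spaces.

Post-order on an expression tree gives postfix notation: for each operator, emit left operand, right operand, then the operator.

7 3 9 * * 9 2 1 + * 9 + - 2 +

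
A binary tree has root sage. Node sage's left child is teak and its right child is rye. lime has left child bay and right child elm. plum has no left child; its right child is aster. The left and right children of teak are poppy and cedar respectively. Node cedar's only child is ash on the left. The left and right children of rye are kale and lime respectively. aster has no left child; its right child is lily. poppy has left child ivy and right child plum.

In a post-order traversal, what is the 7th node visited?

Post-order visits the left subtree, then the right subtree, then the node.
At sage: go left to teak.
  At teak: go left to poppy.
    At poppy: go left to ivy.
      ivy is a leaf — visit ivy.
    At poppy: go right to plum.
      At plum: no left child.
      At plum: go right to aster.
        At aster: no left child.
        At aster: go right to lily.
          lily is a leaf — visit lily.
        Visit aster.
      Visit plum.
    Visit poppy.
  At teak: go right to cedar.
    At cedar: go left to ash.
      ash is a leaf — visit ash.
    At cedar: no right child.
    Visit cedar.
  Visit teak.
At sage: go right to rye.
  At rye: go left to kale.
    kale is a leaf — visit kale.
  At rye: go right to lime.
    At lime: go left to bay.
      bay is a leaf — visit bay.
    At lime: go right to elm.
      elm is a leaf — visit elm.
    Visit lime.
  Visit rye.
Visit sage.
Full post-order sequence: ivy, lily, aster, plum, poppy, ash, cedar, teak, kale, bay, elm, lime, rye, sage.

cedar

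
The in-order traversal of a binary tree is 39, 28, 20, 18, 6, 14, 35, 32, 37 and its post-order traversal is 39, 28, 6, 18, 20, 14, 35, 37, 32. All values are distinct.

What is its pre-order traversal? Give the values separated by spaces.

32 35 14 20 28 39 18 6 37

The last element of post-order is the root; it splits in-order into left and right subtrees.
Root 32: left subtree has 7 nodes {39, 28, 20, 18, 6, 14, 35}, right has 1 {37}.
  Root 35: left subtree has 6 nodes {39, 28, 20, 18, 6, 14}, right has 0 { }.
    Root 14: left subtree has 5 nodes {39, 28, 20, 18, 6}, right has 0 { }.
      Root 20: left subtree has 2 nodes {39, 28}, right has 2 {18, 6}.
        Root 28: left subtree has 1 node {39}, right has 0 { }.
        Root 18: left subtree has 0 nodes { }, right has 1 {6}.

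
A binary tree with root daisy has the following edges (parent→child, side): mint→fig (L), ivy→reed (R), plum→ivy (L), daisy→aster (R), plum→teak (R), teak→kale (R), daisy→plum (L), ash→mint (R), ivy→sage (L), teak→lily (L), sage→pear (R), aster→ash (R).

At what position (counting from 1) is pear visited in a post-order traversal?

Post-order visits the left subtree, then the right subtree, then the node.
At daisy: go left to plum.
  At plum: go left to ivy.
    At ivy: go left to sage.
      At sage: no left child.
      At sage: go right to pear.
        pear is a leaf — visit pear.
      Visit sage.
    At ivy: go right to reed.
      reed is a leaf — visit reed.
    Visit ivy.
  At plum: go right to teak.
    At teak: go left to lily.
      lily is a leaf — visit lily.
    At teak: go right to kale.
      kale is a leaf — visit kale.
    Visit teak.
  Visit plum.
At daisy: go right to aster.
  At aster: no left child.
  At aster: go right to ash.
    At ash: no left child.
    At ash: go right to mint.
      At mint: go left to fig.
        fig is a leaf — visit fig.
      At mint: no right child.
      Visit mint.
    Visit ash.
  Visit aster.
Visit daisy.
Full post-order sequence: pear, sage, reed, ivy, lily, kale, teak, plum, fig, mint, ash, aster, daisy.

1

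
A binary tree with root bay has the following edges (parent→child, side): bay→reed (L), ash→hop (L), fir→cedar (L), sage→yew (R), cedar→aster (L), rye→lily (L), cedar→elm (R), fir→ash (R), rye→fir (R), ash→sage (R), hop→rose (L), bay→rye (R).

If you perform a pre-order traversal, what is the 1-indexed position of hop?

10

Pre-order visits the node, then its left subtree, then its right subtree.
Visit bay.
At bay: go left to reed.
  reed is a leaf — visit reed.
At bay: go right to rye.
  Visit rye.
  At rye: go left to lily.
    lily is a leaf — visit lily.
  At rye: go right to fir.
    Visit fir.
    At fir: go left to cedar.
      Visit cedar.
      At cedar: go left to aster.
        aster is a leaf — visit aster.
      At cedar: go right to elm.
        elm is a leaf — visit elm.
    At fir: go right to ash.
      Visit ash.
      At ash: go left to hop.
        Visit hop.
        At hop: go left to rose.
          rose is a leaf — visit rose.
        At hop: no right child.
      At ash: go right to sage.
        Visit sage.
        At sage: no left child.
        At sage: go right to yew.
          yew is a leaf — visit yew.
Full pre-order sequence: bay, reed, rye, lily, fir, cedar, aster, elm, ash, hop, rose, sage, yew.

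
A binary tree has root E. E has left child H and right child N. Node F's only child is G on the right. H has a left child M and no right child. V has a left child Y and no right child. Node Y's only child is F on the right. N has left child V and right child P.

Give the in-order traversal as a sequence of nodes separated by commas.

M, H, E, Y, F, G, V, N, P

In-order visits the left subtree, then the node, then the right subtree.
At E: go left to H.
  At H: go left to M.
    M is a leaf — visit M.
  Visit H.
  At H: no right child.
Visit E.
At E: go right to N.
  At N: go left to V.
    At V: go left to Y.
      At Y: no left child.
      Visit Y.
      At Y: go right to F.
        At F: no left child.
        Visit F.
        At F: go right to G.
          G is a leaf — visit G.
    Visit V.
    At V: no right child.
  Visit N.
  At N: go right to P.
    P is a leaf — visit P.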